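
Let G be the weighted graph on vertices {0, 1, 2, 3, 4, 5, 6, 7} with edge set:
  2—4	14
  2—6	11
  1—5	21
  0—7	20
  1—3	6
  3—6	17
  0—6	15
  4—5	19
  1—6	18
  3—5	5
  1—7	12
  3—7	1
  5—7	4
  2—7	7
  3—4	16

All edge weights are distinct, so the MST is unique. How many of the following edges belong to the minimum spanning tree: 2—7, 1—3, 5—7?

3

Kruskal: consider edges lightest-first.
3—7 (1): add — endpoints in different components.
5—7 (4): add — endpoints in different components.
3—5 (5): skip — 3 and 5 already connected.
1—3 (6): add — endpoints in different components.
2—7 (7): add — endpoints in different components.
2—6 (11): add — endpoints in different components.
1—7 (12): skip — 1 and 7 already connected.
2—4 (14): add — endpoints in different components.
0—6 (15): add — endpoints in different components.
MST edge set: {3—7, 5—7, 1—3, 2—7, 2—6, 2—4, 0—6}.
Of the listed edges, {2—7, 1—3, 5—7} are in the MST → 3.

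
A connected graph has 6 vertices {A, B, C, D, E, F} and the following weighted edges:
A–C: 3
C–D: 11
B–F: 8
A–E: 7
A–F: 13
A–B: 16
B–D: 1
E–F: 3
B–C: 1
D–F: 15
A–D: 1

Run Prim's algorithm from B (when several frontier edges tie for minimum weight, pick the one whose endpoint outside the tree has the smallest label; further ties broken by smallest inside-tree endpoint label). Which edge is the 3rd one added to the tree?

Prim, starting at B.
Step 1: frontier [B–C 1, B–D 1, B–F 8, A–B 16] → take B–C (1); add C.
Step 2: frontier [B–D 1, B–F 8, A–B 16, A–C 3, C–D 11] → take B–D (1); add D.
Step 3: frontier [B–F 8, A–B 16, A–C 3, A–D 1, D–F 15] → take A–D (1); add A.
Step 4: frontier [A–E 7, A–F 13, B–F 8, D–F 15] → take A–E (7); add E.
Step 5: frontier [A–F 13, B–F 8, D–F 15, E–F 3] → take E–F (3); add F.
The 3rd edge added is A–D.

A-D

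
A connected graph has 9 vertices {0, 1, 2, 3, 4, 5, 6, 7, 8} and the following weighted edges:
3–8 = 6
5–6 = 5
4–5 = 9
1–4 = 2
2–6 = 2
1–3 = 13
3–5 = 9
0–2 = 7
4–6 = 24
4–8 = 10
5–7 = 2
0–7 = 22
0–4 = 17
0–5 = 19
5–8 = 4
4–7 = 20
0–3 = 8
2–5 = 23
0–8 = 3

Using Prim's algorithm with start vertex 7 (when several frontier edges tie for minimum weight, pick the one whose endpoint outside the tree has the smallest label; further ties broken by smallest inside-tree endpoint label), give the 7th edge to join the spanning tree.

Prim, starting at 7.
Step 1: cheapest edge leaving the tree is 5–7 (2); add 5.
Step 2: cheapest edge leaving the tree is 5–8 (4); add 8.
Step 3: cheapest edge leaving the tree is 0–8 (3); add 0.
Step 4: cheapest edge leaving the tree is 5–6 (5); add 6.
Step 5: cheapest edge leaving the tree is 2–6 (2); add 2.
Step 6: cheapest edge leaving the tree is 3–8 (6); add 3.
Step 7: cheapest edge leaving the tree is 4–5 (9); add 4.
Step 8: cheapest edge leaving the tree is 1–4 (2); add 1.
The 7th edge added is 4–5.

4-5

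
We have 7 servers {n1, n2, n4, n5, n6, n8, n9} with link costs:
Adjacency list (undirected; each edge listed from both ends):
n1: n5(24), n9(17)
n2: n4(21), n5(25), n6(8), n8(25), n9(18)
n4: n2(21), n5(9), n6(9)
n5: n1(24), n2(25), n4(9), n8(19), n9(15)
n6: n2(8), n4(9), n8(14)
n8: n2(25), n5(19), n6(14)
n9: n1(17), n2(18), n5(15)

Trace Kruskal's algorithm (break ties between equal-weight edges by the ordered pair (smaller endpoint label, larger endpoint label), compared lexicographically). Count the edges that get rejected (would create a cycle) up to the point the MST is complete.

Sort edges by weight, then run Kruskal:
n2—n6 (8): add. Components now {n2,n6} {n4} {n1} {n5} {n8} {n9}
n4—n5 (9): add. Components now {n2,n6} {n4,n5} {n1} {n8} {n9}
n4—n6 (9): add. Components now {n2,n4,n5,n6} {n1} {n8} {n9}
n6—n8 (14): add. Components now {n2,n4,n5,n6,n8} {n1} {n9}
n5—n9 (15): add. Components now {n2,n4,n5,n6,n8,n9} {n1}
n1—n9 (17): add. Components now {n1,n2,n4,n5,n6,n8,n9}
Edges rejected before the tree was complete: 0.

0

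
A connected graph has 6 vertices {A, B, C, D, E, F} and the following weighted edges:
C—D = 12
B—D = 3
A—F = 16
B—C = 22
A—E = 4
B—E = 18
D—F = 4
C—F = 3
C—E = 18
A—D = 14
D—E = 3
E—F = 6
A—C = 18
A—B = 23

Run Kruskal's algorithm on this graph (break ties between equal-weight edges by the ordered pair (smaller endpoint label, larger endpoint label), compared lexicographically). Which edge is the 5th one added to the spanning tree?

D-F

Kruskal: consider edges lightest-first.
B—D (3): add. Components now {A} {B,D} {C} {E} {F}
C—F (3): add. Components now {A} {B,D} {C,F} {E}
D—E (3): add. Components now {A} {B,D,E} {C,F}
A—E (4): add. Components now {A,B,D,E} {C,F}
D—F (4): add. Components now {A,B,C,D,E,F}
The 5th edge added is D—F.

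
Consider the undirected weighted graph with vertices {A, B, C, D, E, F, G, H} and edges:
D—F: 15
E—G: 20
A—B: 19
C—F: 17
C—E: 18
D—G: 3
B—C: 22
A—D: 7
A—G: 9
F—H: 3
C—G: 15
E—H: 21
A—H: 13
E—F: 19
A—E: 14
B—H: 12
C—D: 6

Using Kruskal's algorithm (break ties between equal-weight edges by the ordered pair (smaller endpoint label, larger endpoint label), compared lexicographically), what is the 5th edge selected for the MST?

B-H

Kruskal: consider edges lightest-first.
D—G (3): add — endpoints in different components.
F—H (3): add — endpoints in different components.
C—D (6): add — endpoints in different components.
A—D (7): add — endpoints in different components.
A—G (9): skip — A and G already connected.
B—H (12): add — endpoints in different components.
A—H (13): add — endpoints in different components.
A—E (14): add — endpoints in different components.
The 5th edge added is B—H.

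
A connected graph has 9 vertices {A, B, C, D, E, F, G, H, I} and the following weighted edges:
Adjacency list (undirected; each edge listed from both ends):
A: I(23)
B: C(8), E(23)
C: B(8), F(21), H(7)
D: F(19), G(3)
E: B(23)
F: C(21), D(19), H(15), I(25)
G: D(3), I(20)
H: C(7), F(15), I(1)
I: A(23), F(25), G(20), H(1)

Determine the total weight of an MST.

99

Kruskal: consider edges lightest-first.
H-I (1): add — endpoints in different components.
D-G (3): add — endpoints in different components.
C-H (7): add — endpoints in different components.
B-C (8): add — endpoints in different components.
F-H (15): add — endpoints in different components.
D-F (19): add — endpoints in different components.
G-I (20): skip — G and I already connected.
C-F (21): skip — C and F already connected.
A-I (23): add — endpoints in different components.
B-E (23): add — endpoints in different components.
MST edges: H-I, D-G, C-H, B-C, F-H, D-F, A-I, B-E; total weight 1+3+7+8+15+19+23+23 = 99.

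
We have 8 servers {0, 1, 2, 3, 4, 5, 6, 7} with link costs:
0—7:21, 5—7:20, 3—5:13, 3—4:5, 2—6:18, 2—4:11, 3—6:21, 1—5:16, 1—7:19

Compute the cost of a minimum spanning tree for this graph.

Prim's algorithm from 3:
Step 1: cheapest edge leaving the tree is 3—4 (5); add 4.
Step 2: cheapest edge leaving the tree is 2—4 (11); add 2.
Step 3: cheapest edge leaving the tree is 3—5 (13); add 5.
Step 4: cheapest edge leaving the tree is 1—5 (16); add 1.
Step 5: cheapest edge leaving the tree is 2—6 (18); add 6.
Step 6: cheapest edge leaving the tree is 1—7 (19); add 7.
Step 7: cheapest edge leaving the tree is 0—7 (21); add 0.
MST edges: 3—4, 2—4, 3—5, 1—5, 2—6, 1—7, 0—7; total weight 5+11+13+16+18+19+21 = 103.

103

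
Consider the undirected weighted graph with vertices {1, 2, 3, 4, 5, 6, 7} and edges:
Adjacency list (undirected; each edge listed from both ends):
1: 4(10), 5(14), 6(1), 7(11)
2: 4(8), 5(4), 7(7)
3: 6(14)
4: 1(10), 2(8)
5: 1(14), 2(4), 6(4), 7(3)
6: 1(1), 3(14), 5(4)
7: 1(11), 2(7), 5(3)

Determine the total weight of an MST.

Prim, starting at 2.
Step 1: frontier [2—5 4, 2—7 7, 2—4 8] → take 2—5 (4); add 5.
Step 2: frontier [2—7 7, 2—4 8, 5—7 3, 5—6 4, 1—5 14] → take 5—7 (3); add 7.
Step 3: frontier [2—4 8, 5—6 4, 1—5 14, 1—7 11] → take 5—6 (4); add 6.
Step 4: frontier [2—4 8, 1—5 14, 1—6 1, 3—6 14, 1—7 11] → take 1—6 (1); add 1.
Step 5: frontier [1—4 10, 2—4 8, 3—6 14] → take 2—4 (8); add 4.
Step 6: frontier [3—6 14] → take 3—6 (14); add 3.
MST edges: 2—5, 5—7, 5—6, 1—6, 2—4, 3—6; total weight 4+3+4+1+8+14 = 34.

34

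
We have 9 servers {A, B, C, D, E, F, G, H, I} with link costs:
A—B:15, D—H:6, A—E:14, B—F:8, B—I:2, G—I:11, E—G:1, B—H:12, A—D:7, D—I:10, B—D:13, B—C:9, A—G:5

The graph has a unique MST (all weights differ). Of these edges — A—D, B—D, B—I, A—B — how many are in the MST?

Kruskal: consider edges lightest-first.
E—G (1): add — endpoints in different components.
B—I (2): add — endpoints in different components.
A—G (5): add — endpoints in different components.
D—H (6): add — endpoints in different components.
A—D (7): add — endpoints in different components.
B—F (8): add — endpoints in different components.
B—C (9): add — endpoints in different components.
D—I (10): add — endpoints in different components.
MST edge set: {E—G, B—I, A—G, D—H, A—D, B—F, B—C, D—I}.
Of the listed edges, {A—D, B—I} are in the MST → 2.

2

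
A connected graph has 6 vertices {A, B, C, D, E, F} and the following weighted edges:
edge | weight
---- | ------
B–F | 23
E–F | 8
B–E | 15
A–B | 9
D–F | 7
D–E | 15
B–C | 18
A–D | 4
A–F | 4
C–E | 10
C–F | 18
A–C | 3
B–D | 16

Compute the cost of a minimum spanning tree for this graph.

28

Kruskal: consider edges lightest-first.
A–C (3): add — endpoints in different components.
A–D (4): add — endpoints in different components.
A–F (4): add — endpoints in different components.
D–F (7): skip — D and F already connected.
E–F (8): add — endpoints in different components.
A–B (9): add — endpoints in different components.
MST edges: A–C, A–D, A–F, E–F, A–B; total weight 3+4+4+8+9 = 28.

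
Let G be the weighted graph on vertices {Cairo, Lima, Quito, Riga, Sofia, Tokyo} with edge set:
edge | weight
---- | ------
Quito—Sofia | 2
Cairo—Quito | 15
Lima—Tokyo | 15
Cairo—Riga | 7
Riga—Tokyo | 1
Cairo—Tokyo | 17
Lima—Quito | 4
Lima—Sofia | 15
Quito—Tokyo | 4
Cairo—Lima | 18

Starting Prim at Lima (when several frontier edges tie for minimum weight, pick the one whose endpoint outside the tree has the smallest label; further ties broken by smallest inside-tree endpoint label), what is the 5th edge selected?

Prim, starting at Lima.
Step 1: frontier [Lima—Quito 4, Lima—Sofia 15, Lima—Tokyo 15, Cairo—Lima 18] → take Lima—Quito (4); add Quito.
Step 2: frontier [Lima—Sofia 15, Lima—Tokyo 15, Cairo—Lima 18, Quito—Sofia 2, Quito—Tokyo 4, Cairo—Quito 15] → take Quito—Sofia (2); add Sofia.
Step 3: frontier [Lima—Tokyo 15, Cairo—Lima 18, Quito—Tokyo 4, Cairo—Quito 15] → take Quito—Tokyo (4); add Tokyo.
Step 4: frontier [Cairo—Lima 18, Cairo—Quito 15, Riga—Tokyo 1, Cairo—Tokyo 17] → take Riga—Tokyo (1); add Riga.
Step 5: frontier [Cairo—Lima 18, Cairo—Quito 15, Cairo—Riga 7, Cairo—Tokyo 17] → take Cairo—Riga (7); add Cairo.
The 5th edge added is Cairo—Riga.

Cairo-Riga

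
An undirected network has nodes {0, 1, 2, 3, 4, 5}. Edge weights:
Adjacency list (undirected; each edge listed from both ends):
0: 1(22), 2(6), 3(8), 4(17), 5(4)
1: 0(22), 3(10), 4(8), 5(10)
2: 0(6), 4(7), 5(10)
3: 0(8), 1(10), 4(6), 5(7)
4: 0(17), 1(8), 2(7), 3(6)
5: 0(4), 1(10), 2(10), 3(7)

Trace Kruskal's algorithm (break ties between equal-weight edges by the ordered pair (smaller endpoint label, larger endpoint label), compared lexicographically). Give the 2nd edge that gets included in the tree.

0-2

Sort edges by weight, then run Kruskal:
0-5 (4): add. Components now {0,5} {1} {2} {3} {4}
0-2 (6): add. Components now {0,2,5} {1} {3} {4}
3-4 (6): add. Components now {0,2,5} {1} {3,4}
2-4 (7): add. Components now {0,2,3,4,5} {1}
3-5 (7): skip — 3 and 5 already connected.
0-3 (8): skip — 0 and 3 already connected.
1-4 (8): add. Components now {0,1,2,3,4,5}
The 2nd edge added is 0-2.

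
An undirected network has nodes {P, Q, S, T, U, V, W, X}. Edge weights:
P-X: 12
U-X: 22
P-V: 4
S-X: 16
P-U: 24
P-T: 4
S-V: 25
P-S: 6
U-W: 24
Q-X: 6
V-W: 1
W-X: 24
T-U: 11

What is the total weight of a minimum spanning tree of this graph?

44

Grow the tree from Q using Prim:
Step 1: cheapest edge leaving the tree is Q-X (6); add X.
Step 2: cheapest edge leaving the tree is P-X (12); add P.
Step 3: cheapest edge leaving the tree is P-T (4); add T.
Step 4: cheapest edge leaving the tree is P-V (4); add V.
Step 5: cheapest edge leaving the tree is V-W (1); add W.
Step 6: cheapest edge leaving the tree is P-S (6); add S.
Step 7: cheapest edge leaving the tree is T-U (11); add U.
MST edges: Q-X, P-X, P-T, P-V, V-W, P-S, T-U; total weight 6+12+4+4+1+6+11 = 44.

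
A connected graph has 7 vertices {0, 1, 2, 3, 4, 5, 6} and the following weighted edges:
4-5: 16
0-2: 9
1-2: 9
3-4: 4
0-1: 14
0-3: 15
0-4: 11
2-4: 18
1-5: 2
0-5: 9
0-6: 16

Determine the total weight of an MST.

Grow the tree from 2 using Prim:
Step 1: cheapest edge leaving the tree is 0-2 (9); add 0.
Step 2: cheapest edge leaving the tree is 1-2 (9); add 1.
Step 3: cheapest edge leaving the tree is 1-5 (2); add 5.
Step 4: cheapest edge leaving the tree is 0-4 (11); add 4.
Step 5: cheapest edge leaving the tree is 3-4 (4); add 3.
Step 6: cheapest edge leaving the tree is 0-6 (16); add 6.
MST edges: 0-2, 1-2, 1-5, 0-4, 3-4, 0-6; total weight 9+9+2+11+4+16 = 51.

51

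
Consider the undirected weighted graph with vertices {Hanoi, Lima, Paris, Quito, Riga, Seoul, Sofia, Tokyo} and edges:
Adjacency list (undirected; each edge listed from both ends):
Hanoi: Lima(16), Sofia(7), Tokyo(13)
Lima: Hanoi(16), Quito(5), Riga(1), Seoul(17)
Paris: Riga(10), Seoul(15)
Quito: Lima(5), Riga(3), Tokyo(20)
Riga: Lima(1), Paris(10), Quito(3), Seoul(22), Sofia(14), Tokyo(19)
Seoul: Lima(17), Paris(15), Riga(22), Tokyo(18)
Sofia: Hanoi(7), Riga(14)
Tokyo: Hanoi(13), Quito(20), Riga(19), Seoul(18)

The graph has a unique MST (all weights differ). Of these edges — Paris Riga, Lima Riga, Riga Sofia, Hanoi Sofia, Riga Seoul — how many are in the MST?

Kruskal's algorithm — process edges by increasing weight (ties by edge label):
Lima Riga (1): add — endpoints in different components.
Quito Riga (3): add — endpoints in different components.
Lima Quito (5): skip — Lima and Quito already connected.
Hanoi Sofia (7): add — endpoints in different components.
Paris Riga (10): add — endpoints in different components.
Hanoi Tokyo (13): add — endpoints in different components.
Riga Sofia (14): add — endpoints in different components.
Paris Seoul (15): add — endpoints in different components.
MST edge set: {Lima Riga, Quito Riga, Hanoi Sofia, Paris Riga, Hanoi Tokyo, Riga Sofia, Paris Seoul}.
Of the listed edges, {Paris Riga, Lima Riga, Riga Sofia, Hanoi Sofia} are in the MST → 4.

4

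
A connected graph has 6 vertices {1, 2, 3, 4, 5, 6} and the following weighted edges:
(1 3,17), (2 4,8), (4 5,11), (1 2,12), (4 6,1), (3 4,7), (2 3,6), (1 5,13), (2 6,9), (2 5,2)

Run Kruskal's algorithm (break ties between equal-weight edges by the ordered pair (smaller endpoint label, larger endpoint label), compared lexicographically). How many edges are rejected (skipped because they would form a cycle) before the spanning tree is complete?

Kruskal: consider edges lightest-first.
4 6 (1): add — endpoints in different components.
2 5 (2): add — endpoints in different components.
2 3 (6): add — endpoints in different components.
3 4 (7): add — endpoints in different components.
2 4 (8): skip — 2 and 4 already connected.
2 6 (9): skip — 2 and 6 already connected.
4 5 (11): skip — 4 and 5 already connected.
1 2 (12): add — endpoints in different components.
Edges rejected before the tree was complete: 3.

3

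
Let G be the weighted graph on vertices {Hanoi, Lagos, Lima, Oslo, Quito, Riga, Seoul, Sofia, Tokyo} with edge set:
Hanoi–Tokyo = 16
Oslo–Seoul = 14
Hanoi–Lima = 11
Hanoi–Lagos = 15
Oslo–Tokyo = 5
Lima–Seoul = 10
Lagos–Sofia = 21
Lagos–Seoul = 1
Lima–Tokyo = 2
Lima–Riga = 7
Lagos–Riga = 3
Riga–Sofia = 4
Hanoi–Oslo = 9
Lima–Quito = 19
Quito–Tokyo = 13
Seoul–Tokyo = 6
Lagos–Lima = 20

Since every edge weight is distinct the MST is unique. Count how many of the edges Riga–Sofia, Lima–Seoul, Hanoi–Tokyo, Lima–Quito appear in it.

1

Kruskal: consider edges lightest-first.
Lagos–Seoul (1): add — endpoints in different components.
Lima–Tokyo (2): add — endpoints in different components.
Lagos–Riga (3): add — endpoints in different components.
Riga–Sofia (4): add — endpoints in different components.
Oslo–Tokyo (5): add — endpoints in different components.
Seoul–Tokyo (6): add — endpoints in different components.
Lima–Riga (7): skip — Lima and Riga already connected.
Hanoi–Oslo (9): add — endpoints in different components.
Lima–Seoul (10): skip — Lima and Seoul already connected.
Hanoi–Lima (11): skip — Lima and Hanoi already connected.
Quito–Tokyo (13): add — endpoints in different components.
MST edge set: {Lagos–Seoul, Lima–Tokyo, Lagos–Riga, Riga–Sofia, Oslo–Tokyo, Seoul–Tokyo, Hanoi–Oslo, Quito–Tokyo}.
Of the listed edges, {Riga–Sofia} are in the MST → 1.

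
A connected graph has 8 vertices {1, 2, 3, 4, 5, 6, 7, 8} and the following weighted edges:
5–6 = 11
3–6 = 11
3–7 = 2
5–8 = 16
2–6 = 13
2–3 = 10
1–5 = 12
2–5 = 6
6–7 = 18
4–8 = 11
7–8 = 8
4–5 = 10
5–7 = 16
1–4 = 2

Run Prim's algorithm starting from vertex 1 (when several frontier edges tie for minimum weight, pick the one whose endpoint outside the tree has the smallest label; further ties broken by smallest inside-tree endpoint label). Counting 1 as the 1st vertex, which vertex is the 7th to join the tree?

8

Grow the tree from 1 using Prim:
Step 1: frontier [1–4 2, 1–5 12] → take 1–4 (2); add 4.
Step 2: frontier [1–5 12, 4–5 10, 4–8 11] → take 4–5 (10); add 5.
Step 3: frontier [4–8 11, 2–5 6, 5–6 11, 5–7 16, 5–8 16] → take 2–5 (6); add 2.
Step 4: frontier [2–3 10, 2–6 13, 4–8 11, 5–6 11, 5–7 16, 5–8 16] → take 2–3 (10); add 3.
Step 5: frontier [2–6 13, 3–7 2, 3–6 11, 4–8 11, 5–6 11, 5–7 16, 5–8 16] → take 3–7 (2); add 7.
Step 6: frontier [2–6 13, 3–6 11, 4–8 11, 5–6 11, 5–8 16, 7–8 8, 6–7 18] → take 7–8 (8); add 8.
Step 7: frontier [2–6 13, 3–6 11, 5–6 11, 6–7 18] → take 3–6 (11); add 6.
Vertex order: 1, 4, 5, 2, 3, 7, 8, 6. The 7th vertex is 8.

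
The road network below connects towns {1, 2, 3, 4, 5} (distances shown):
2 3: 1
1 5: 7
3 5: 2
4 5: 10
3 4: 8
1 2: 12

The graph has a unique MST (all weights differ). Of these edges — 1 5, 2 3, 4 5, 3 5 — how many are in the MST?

Kruskal: consider edges lightest-first.
2 3 (1): add — endpoints in different components.
3 5 (2): add — endpoints in different components.
1 5 (7): add — endpoints in different components.
3 4 (8): add — endpoints in different components.
MST edge set: {2 3, 3 5, 1 5, 3 4}.
Of the listed edges, {1 5, 2 3, 3 5} are in the MST → 3.

3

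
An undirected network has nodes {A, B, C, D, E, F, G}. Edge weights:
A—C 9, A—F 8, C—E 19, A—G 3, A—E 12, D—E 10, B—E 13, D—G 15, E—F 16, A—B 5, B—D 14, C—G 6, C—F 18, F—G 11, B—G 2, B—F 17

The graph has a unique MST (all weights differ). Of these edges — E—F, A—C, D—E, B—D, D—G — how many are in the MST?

1

Kruskal's algorithm — process edges by increasing weight (ties by edge label):
B—G (2): add. Components now {A} {B,G} {C} {D} {E} {F}
A—G (3): add. Components now {A,B,G} {C} {D} {E} {F}
A—B (5): skip — A and B already connected.
C—G (6): add. Components now {A,B,C,G} {D} {E} {F}
A—F (8): add. Components now {A,B,C,F,G} {D} {E}
A—C (9): skip — A and C already connected.
D—E (10): add. Components now {A,B,C,F,G} {D,E}
F—G (11): skip — F and G already connected.
A—E (12): add. Components now {A,B,C,D,E,F,G}
MST edge set: {B—G, A—G, C—G, A—F, D—E, A—E}.
Of the listed edges, {D—E} are in the MST → 1.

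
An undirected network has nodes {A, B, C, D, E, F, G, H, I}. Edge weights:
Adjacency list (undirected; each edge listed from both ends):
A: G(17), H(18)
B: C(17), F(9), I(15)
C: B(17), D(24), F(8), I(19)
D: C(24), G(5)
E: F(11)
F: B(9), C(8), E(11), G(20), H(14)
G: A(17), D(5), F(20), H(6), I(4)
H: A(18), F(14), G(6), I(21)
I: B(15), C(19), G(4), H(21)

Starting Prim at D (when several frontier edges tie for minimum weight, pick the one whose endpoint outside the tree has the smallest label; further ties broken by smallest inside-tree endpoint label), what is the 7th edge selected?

Prim's algorithm from D:
Step 1: cheapest edge leaving the tree is D G (5); add G.
Step 2: cheapest edge leaving the tree is G I (4); add I.
Step 3: cheapest edge leaving the tree is G H (6); add H.
Step 4: cheapest edge leaving the tree is F H (14); add F.
Step 5: cheapest edge leaving the tree is C F (8); add C.
Step 6: cheapest edge leaving the tree is B F (9); add B.
Step 7: cheapest edge leaving the tree is E F (11); add E.
Step 8: cheapest edge leaving the tree is A G (17); add A.
The 7th edge added is E F.

E-F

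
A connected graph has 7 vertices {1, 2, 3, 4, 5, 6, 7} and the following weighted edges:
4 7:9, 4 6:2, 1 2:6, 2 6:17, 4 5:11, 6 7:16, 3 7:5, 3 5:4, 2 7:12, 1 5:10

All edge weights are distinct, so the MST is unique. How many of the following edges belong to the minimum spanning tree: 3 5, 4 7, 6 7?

2

Kruskal: consider edges lightest-first.
4 6 (2): add — endpoints in different components.
3 5 (4): add — endpoints in different components.
3 7 (5): add — endpoints in different components.
1 2 (6): add — endpoints in different components.
4 7 (9): add — endpoints in different components.
1 5 (10): add — endpoints in different components.
MST edge set: {4 6, 3 5, 3 7, 1 2, 4 7, 1 5}.
Of the listed edges, {3 5, 4 7} are in the MST → 2.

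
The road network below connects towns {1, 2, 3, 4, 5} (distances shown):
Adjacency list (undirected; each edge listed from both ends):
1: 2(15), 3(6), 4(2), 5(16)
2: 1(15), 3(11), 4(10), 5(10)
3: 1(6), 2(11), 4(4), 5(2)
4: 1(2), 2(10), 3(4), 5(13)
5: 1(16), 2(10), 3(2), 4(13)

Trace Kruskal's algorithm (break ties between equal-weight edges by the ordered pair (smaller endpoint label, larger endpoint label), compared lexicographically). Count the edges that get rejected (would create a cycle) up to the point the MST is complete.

Kruskal's algorithm — process edges by increasing weight (ties by edge label):
1 4 (2): add. Components now {1,4} {2} {3} {5}
3 5 (2): add. Components now {1,4} {2} {3,5}
3 4 (4): add. Components now {1,3,4,5} {2}
1 3 (6): skip — 1 and 3 already connected.
2 4 (10): add. Components now {1,2,3,4,5}
Edges rejected before the tree was complete: 1.

1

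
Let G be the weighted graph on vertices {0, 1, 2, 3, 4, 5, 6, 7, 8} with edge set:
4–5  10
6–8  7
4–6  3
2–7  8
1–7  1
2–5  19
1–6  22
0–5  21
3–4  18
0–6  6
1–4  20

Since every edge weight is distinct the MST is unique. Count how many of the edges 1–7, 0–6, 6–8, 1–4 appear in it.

3

Kruskal: consider edges lightest-first.
1–7 (1): add — endpoints in different components.
4–6 (3): add — endpoints in different components.
0–6 (6): add — endpoints in different components.
6–8 (7): add — endpoints in different components.
2–7 (8): add — endpoints in different components.
4–5 (10): add — endpoints in different components.
3–4 (18): add — endpoints in different components.
2–5 (19): add — endpoints in different components.
MST edge set: {1–7, 4–6, 0–6, 6–8, 2–7, 4–5, 3–4, 2–5}.
Of the listed edges, {1–7, 0–6, 6–8} are in the MST → 3.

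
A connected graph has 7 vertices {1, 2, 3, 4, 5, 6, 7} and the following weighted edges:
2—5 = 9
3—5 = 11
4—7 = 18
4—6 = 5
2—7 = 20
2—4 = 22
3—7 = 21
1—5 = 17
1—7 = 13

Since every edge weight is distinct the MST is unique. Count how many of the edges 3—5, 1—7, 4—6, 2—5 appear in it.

Kruskal: consider edges lightest-first.
4—6 (5): add. Components now {1} {2} {3} {4,6} {5} {7}
2—5 (9): add. Components now {1} {2,5} {3} {4,6} {7}
3—5 (11): add. Components now {1} {2,3,5} {4,6} {7}
1—7 (13): add. Components now {1,7} {2,3,5} {4,6}
1—5 (17): add. Components now {1,2,3,5,7} {4,6}
4—7 (18): add. Components now {1,2,3,4,5,6,7}
MST edge set: {4—6, 2—5, 3—5, 1—7, 1—5, 4—7}.
Of the listed edges, {3—5, 1—7, 4—6, 2—5} are in the MST → 4.

4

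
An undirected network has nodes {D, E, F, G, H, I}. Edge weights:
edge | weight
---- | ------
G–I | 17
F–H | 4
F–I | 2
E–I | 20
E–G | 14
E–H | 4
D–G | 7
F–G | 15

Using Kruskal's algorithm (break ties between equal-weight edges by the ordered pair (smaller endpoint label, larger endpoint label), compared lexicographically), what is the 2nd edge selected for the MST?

E-H

Kruskal's algorithm — process edges by increasing weight (ties by edge label):
F–I (2): add — endpoints in different components.
E–H (4): add — endpoints in different components.
F–H (4): add — endpoints in different components.
D–G (7): add — endpoints in different components.
E–G (14): add — endpoints in different components.
The 2nd edge added is E–H.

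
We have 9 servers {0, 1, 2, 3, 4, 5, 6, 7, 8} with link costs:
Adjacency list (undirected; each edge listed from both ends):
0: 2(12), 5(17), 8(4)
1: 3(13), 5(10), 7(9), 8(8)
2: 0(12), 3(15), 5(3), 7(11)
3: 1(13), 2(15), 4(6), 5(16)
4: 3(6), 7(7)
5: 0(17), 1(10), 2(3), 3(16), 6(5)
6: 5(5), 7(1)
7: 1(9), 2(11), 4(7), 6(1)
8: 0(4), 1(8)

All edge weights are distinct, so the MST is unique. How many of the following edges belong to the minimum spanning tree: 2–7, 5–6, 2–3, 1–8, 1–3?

2

Sort edges by weight, then run Kruskal:
6–7 (1): add — endpoints in different components.
2–5 (3): add — endpoints in different components.
0–8 (4): add — endpoints in different components.
5–6 (5): add — endpoints in different components.
3–4 (6): add — endpoints in different components.
4–7 (7): add — endpoints in different components.
1–8 (8): add — endpoints in different components.
1–7 (9): add — endpoints in different components.
MST edge set: {6–7, 2–5, 0–8, 5–6, 3–4, 4–7, 1–8, 1–7}.
Of the listed edges, {5–6, 1–8} are in the MST → 2.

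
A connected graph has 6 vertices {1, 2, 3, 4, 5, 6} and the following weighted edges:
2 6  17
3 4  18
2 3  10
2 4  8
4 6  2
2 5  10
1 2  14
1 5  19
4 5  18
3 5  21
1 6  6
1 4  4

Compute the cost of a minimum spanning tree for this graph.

34

Sort edges by weight, then run Kruskal:
4 6 (2): add. Components now {1} {2} {3} {4,6} {5}
1 4 (4): add. Components now {1,4,6} {2} {3} {5}
1 6 (6): skip — 1 and 6 already connected.
2 4 (8): add. Components now {1,2,4,6} {3} {5}
2 3 (10): add. Components now {1,2,3,4,6} {5}
2 5 (10): add. Components now {1,2,3,4,5,6}
MST edges: 4 6, 1 4, 2 4, 2 3, 2 5; total weight 2+4+8+10+10 = 34.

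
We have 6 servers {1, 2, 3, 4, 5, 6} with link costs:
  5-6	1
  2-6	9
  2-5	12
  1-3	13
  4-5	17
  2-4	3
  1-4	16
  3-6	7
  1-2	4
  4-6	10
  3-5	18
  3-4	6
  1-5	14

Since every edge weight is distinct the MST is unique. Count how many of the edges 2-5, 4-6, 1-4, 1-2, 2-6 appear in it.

1

Kruskal's algorithm — process edges by increasing weight (ties by edge label):
5-6 (1): add. Components now {1} {2} {3} {4} {5,6}
2-4 (3): add. Components now {1} {2,4} {3} {5,6}
1-2 (4): add. Components now {1,2,4} {3} {5,6}
3-4 (6): add. Components now {1,2,3,4} {5,6}
3-6 (7): add. Components now {1,2,3,4,5,6}
MST edge set: {5-6, 2-4, 1-2, 3-4, 3-6}.
Of the listed edges, {1-2} are in the MST → 1.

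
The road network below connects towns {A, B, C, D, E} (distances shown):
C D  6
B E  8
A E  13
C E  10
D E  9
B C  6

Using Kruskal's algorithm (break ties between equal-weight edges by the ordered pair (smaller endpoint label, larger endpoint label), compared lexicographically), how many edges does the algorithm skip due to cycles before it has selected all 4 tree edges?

Kruskal's algorithm — process edges by increasing weight (ties by edge label):
B C (6): add. Components now {A} {B,C} {D} {E}
C D (6): add. Components now {A} {B,C,D} {E}
B E (8): add. Components now {A} {B,C,D,E}
D E (9): skip — D and E already connected.
C E (10): skip — C and E already connected.
A E (13): add. Components now {A,B,C,D,E}
Edges rejected before the tree was complete: 2.

2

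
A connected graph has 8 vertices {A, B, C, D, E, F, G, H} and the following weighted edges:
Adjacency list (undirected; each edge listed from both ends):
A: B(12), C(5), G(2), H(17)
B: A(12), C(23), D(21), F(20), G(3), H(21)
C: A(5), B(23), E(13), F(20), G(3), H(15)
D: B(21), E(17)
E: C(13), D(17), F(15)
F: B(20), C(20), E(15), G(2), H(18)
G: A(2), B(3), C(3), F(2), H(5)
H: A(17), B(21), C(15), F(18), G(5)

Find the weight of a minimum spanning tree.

Kruskal: consider edges lightest-first.
A—G (2): add — endpoints in different components.
F—G (2): add — endpoints in different components.
B—G (3): add — endpoints in different components.
C—G (3): add — endpoints in different components.
A—C (5): skip — A and C already connected.
G—H (5): add — endpoints in different components.
A—B (12): skip — A and B already connected.
C—E (13): add — endpoints in different components.
C—H (15): skip — C and H already connected.
E—F (15): skip — E and F already connected.
A—H (17): skip — A and H already connected.
D—E (17): add — endpoints in different components.
MST edges: A—G, F—G, B—G, C—G, G—H, C—E, D—E; total weight 2+2+3+3+5+13+17 = 45.

45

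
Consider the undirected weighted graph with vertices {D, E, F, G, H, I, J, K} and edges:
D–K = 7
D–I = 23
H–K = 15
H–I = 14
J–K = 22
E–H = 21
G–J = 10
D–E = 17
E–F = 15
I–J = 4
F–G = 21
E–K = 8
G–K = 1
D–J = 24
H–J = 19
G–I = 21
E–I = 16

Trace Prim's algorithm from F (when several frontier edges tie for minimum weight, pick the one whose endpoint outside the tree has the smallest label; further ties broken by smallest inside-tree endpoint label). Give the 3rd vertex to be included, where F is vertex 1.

Grow the tree from F using Prim:
Step 1: cheapest edge leaving the tree is E–F (15); add E.
Step 2: cheapest edge leaving the tree is E–K (8); add K.
Step 3: cheapest edge leaving the tree is G–K (1); add G.
Step 4: cheapest edge leaving the tree is D–K (7); add D.
Step 5: cheapest edge leaving the tree is G–J (10); add J.
Step 6: cheapest edge leaving the tree is I–J (4); add I.
Step 7: cheapest edge leaving the tree is H–I (14); add H.
Vertex order: F, E, K, G, D, J, I, H. The 3rd vertex is K.

K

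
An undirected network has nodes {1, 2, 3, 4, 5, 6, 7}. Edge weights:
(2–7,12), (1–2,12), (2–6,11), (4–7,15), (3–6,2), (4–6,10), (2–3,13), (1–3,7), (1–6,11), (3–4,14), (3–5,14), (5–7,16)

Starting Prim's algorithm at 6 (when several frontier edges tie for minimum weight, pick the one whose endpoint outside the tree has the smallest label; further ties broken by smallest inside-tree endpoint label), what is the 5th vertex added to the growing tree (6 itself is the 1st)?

Grow the tree from 6 using Prim:
Step 1: frontier [3–6 2, 4–6 10, 1–6 11, 2–6 11] → take 3–6 (2); add 3.
Step 2: frontier [1–3 7, 2–3 13, 3–4 14, 3–5 14, 4–6 10, 1–6 11, 2–6 11] → take 1–3 (7); add 1.
Step 3: frontier [1–2 12, 2–3 13, 3–4 14, 3–5 14, 4–6 10, 2–6 11] → take 4–6 (10); add 4.
Step 4: frontier [1–2 12, 2–3 13, 3–5 14, 4–7 15, 2–6 11] → take 2–6 (11); add 2.
Step 5: frontier [2–7 12, 3–5 14, 4–7 15] → take 2–7 (12); add 7.
Step 6: frontier [3–5 14, 5–7 16] → take 3–5 (14); add 5.
Vertex order: 6, 3, 1, 4, 2, 7, 5. The 5th vertex is 2.

2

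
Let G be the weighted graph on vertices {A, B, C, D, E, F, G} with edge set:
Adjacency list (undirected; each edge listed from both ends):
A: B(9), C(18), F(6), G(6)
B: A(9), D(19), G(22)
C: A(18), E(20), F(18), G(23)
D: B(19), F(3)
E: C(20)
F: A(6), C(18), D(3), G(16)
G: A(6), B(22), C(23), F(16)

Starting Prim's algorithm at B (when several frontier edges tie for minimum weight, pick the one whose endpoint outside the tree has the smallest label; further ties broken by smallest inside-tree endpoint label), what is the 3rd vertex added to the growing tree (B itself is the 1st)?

Prim, starting at B.
Step 1: frontier [A-B 9, B-D 19, B-G 22] → take A-B (9); add A.
Step 2: frontier [A-F 6, A-G 6, A-C 18, B-D 19, B-G 22] → take A-F (6); add F.
Step 3: frontier [A-G 6, A-C 18, B-D 19, B-G 22, D-F 3, F-G 16, C-F 18] → take D-F (3); add D.
Step 4: frontier [A-G 6, A-C 18, B-G 22, F-G 16, C-F 18] → take A-G (6); add G.
Step 5: frontier [A-C 18, C-F 18, C-G 23] → take A-C (18); add C.
Step 6: frontier [C-E 20] → take C-E (20); add E.
Vertex order: B, A, F, D, G, C, E. The 3rd vertex is F.

F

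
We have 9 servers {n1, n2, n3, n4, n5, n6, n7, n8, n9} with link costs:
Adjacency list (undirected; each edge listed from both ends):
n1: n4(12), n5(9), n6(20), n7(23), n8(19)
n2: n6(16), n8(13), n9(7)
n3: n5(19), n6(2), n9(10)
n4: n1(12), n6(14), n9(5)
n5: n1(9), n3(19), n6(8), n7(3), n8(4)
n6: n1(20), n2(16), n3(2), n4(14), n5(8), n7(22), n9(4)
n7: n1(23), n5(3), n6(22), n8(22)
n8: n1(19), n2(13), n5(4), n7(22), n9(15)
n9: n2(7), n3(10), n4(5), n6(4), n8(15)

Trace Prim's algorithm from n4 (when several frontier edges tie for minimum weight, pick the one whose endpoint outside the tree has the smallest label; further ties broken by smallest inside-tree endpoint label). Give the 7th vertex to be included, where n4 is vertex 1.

n7

Prim's algorithm from n4:
Step 1: cheapest edge leaving the tree is n4–n9 (5); add n9.
Step 2: cheapest edge leaving the tree is n6–n9 (4); add n6.
Step 3: cheapest edge leaving the tree is n3–n6 (2); add n3.
Step 4: cheapest edge leaving the tree is n2–n9 (7); add n2.
Step 5: cheapest edge leaving the tree is n5–n6 (8); add n5.
Step 6: cheapest edge leaving the tree is n5–n7 (3); add n7.
Step 7: cheapest edge leaving the tree is n5–n8 (4); add n8.
Step 8: cheapest edge leaving the tree is n1–n5 (9); add n1.
Vertex order: n4, n9, n6, n3, n2, n5, n7, n8, n1. The 7th vertex is n7.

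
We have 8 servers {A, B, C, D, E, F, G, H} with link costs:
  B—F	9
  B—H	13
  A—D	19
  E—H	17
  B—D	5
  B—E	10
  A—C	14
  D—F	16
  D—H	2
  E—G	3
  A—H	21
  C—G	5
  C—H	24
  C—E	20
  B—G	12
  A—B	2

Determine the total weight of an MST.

36

Prim's algorithm from F:
Step 1: cheapest edge leaving the tree is B—F (9); add B.
Step 2: cheapest edge leaving the tree is A—B (2); add A.
Step 3: cheapest edge leaving the tree is B—D (5); add D.
Step 4: cheapest edge leaving the tree is D—H (2); add H.
Step 5: cheapest edge leaving the tree is B—E (10); add E.
Step 6: cheapest edge leaving the tree is E—G (3); add G.
Step 7: cheapest edge leaving the tree is C—G (5); add C.
MST edges: B—F, A—B, B—D, D—H, B—E, E—G, C—G; total weight 9+2+5+2+10+3+5 = 36.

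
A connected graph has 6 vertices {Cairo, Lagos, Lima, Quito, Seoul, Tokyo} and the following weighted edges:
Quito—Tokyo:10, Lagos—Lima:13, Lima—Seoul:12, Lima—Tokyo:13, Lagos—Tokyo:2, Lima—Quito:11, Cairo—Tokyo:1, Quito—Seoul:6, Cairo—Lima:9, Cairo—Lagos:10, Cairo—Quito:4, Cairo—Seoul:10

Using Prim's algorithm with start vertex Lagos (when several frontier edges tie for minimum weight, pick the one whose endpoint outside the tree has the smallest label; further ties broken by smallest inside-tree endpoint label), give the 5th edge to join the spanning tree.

Cairo-Lima

Prim's algorithm from Lagos:
Step 1: frontier [Lagos—Tokyo 2, Cairo—Lagos 10, Lagos—Lima 13] → take Lagos—Tokyo (2); add Tokyo.
Step 2: frontier [Cairo—Lagos 10, Lagos—Lima 13, Cairo—Tokyo 1, Quito—Tokyo 10, Lima—Tokyo 13] → take Cairo—Tokyo (1); add Cairo.
Step 3: frontier [Cairo—Quito 4, Cairo—Lima 9, Cairo—Seoul 10, Lagos—Lima 13, Quito—Tokyo 10, Lima—Tokyo 13] → take Cairo—Quito (4); add Quito.
Step 4: frontier [Cairo—Lima 9, Cairo—Seoul 10, Lagos—Lima 13, Quito—Seoul 6, Lima—Quito 11, Lima—Tokyo 13] → take Quito—Seoul (6); add Seoul.
Step 5: frontier [Cairo—Lima 9, Lagos—Lima 13, Lima—Quito 11, Lima—Seoul 12, Lima—Tokyo 13] → take Cairo—Lima (9); add Lima.
The 5th edge added is Cairo—Lima.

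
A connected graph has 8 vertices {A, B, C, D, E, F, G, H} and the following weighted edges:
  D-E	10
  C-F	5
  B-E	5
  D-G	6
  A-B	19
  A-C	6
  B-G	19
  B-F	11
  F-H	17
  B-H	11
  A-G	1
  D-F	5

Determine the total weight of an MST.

43

Sort edges by weight, then run Kruskal:
A-G (1): add — endpoints in different components.
B-E (5): add — endpoints in different components.
C-F (5): add — endpoints in different components.
D-F (5): add — endpoints in different components.
A-C (6): add — endpoints in different components.
D-G (6): skip — D and G already connected.
D-E (10): add — endpoints in different components.
B-F (11): skip — B and F already connected.
B-H (11): add — endpoints in different components.
MST edges: A-G, B-E, C-F, D-F, A-C, D-E, B-H; total weight 1+5+5+5+6+10+11 = 43.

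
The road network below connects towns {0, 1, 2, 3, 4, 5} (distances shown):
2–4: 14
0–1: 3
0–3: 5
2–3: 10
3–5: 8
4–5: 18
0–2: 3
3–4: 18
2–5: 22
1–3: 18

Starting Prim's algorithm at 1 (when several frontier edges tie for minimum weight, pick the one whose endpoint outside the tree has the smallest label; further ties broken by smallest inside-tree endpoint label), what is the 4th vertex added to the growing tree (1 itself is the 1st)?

Prim, starting at 1.
Step 1: cheapest edge leaving the tree is 0–1 (3); add 0.
Step 2: cheapest edge leaving the tree is 0–2 (3); add 2.
Step 3: cheapest edge leaving the tree is 0–3 (5); add 3.
Step 4: cheapest edge leaving the tree is 3–5 (8); add 5.
Step 5: cheapest edge leaving the tree is 2–4 (14); add 4.
Vertex order: 1, 0, 2, 3, 5, 4. The 4th vertex is 3.

3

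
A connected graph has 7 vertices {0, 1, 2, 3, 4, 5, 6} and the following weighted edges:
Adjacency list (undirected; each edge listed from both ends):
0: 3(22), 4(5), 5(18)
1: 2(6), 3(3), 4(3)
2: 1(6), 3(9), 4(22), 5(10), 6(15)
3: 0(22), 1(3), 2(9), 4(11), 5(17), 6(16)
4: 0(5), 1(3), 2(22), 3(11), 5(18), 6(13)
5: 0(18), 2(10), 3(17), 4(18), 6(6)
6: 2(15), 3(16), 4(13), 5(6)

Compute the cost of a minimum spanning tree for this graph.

Prim's algorithm from 4:
Step 1: cheapest edge leaving the tree is 1 4 (3); add 1.
Step 2: cheapest edge leaving the tree is 1 3 (3); add 3.
Step 3: cheapest edge leaving the tree is 0 4 (5); add 0.
Step 4: cheapest edge leaving the tree is 1 2 (6); add 2.
Step 5: cheapest edge leaving the tree is 2 5 (10); add 5.
Step 6: cheapest edge leaving the tree is 5 6 (6); add 6.
MST edges: 1 4, 1 3, 0 4, 1 2, 2 5, 5 6; total weight 3+3+5+6+10+6 = 33.

33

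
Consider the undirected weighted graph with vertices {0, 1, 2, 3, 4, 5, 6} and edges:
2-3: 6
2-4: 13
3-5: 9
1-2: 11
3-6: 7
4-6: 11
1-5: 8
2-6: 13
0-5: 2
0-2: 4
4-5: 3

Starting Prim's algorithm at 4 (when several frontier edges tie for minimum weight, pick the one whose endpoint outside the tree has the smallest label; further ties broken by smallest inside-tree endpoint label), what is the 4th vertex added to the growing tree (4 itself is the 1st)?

Prim's algorithm from 4:
Step 1: frontier [4-5 3, 4-6 11, 2-4 13] → take 4-5 (3); add 5.
Step 2: frontier [4-6 11, 2-4 13, 0-5 2, 1-5 8, 3-5 9] → take 0-5 (2); add 0.
Step 3: frontier [0-2 4, 4-6 11, 2-4 13, 1-5 8, 3-5 9] → take 0-2 (4); add 2.
Step 4: frontier [2-3 6, 1-2 11, 2-6 13, 4-6 11, 1-5 8, 3-5 9] → take 2-3 (6); add 3.
Step 5: frontier [1-2 11, 2-6 13, 3-6 7, 4-6 11, 1-5 8] → take 3-6 (7); add 6.
Step 6: frontier [1-2 11, 1-5 8] → take 1-5 (8); add 1.
Vertex order: 4, 5, 0, 2, 3, 6, 1. The 4th vertex is 2.

2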